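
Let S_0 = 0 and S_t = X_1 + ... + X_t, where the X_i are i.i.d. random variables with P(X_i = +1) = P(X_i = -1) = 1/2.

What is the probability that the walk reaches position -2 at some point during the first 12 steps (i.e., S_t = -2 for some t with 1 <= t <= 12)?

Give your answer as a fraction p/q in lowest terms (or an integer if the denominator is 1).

Count via complement. Let g(t,s) = #length-t paths at position s with S_1..S_t all ≠ -2.
g(t,s) = g(t-1,s-1) + g(t-1,s+1) for s ≠ -2; g(t,-2) = 0.
t=0: g(0,0)=1
t=1: g(1,-1)=1 g(1,1)=1
t=2: g(2,0)=2 g(2,2)=1
t=3: g(3,-1)=2 g(3,1)=3 g(3,3)=1
t=4: g(4,0)=5 g(4,2)=4 g(4,4)=1
t=5: g(5,-1)=5 g(5,1)=9 g(5,3)=5 g(5,5)=1
t=6: g(6,0)=14 g(6,2)=14 g(6,4)=6 g(6,6)=1
t=7: g(7,-1)=14 g(7,1)=28 g(7,3)=20 g(7,5)=7 g(7,7)=1
t=8: g(8,0)=42 g(8,2)=48 g(8,4)=27 g(8,6)=8 g(8,8)=1
t=9: g(9,-1)=42 g(9,1)=90 g(9,3)=75 g(9,5)=35 g(9,7)=9 g(9,9)=1
t=10: g(10,0)=132 g(10,2)=165 g(10,4)=110 g(10,6)=44 g(10,8)=10 g(10,10)=1
t=11: g(11,-1)=132 g(11,1)=297 g(11,3)=275 g(11,5)=154 g(11,7)=54 g(11,9)=11 g(11,11)=1
t=12: g(12,0)=429 g(12,2)=572 g(12,4)=429 g(12,6)=208 g(12,8)=65 g(12,10)=12 g(12,12)=1
Paths never hitting -2: Σ_s g(12,s) = 1716
Paths hitting -2: 2^12 - 1716 = 2380
P = 2380/4096 = 595/1024

Answer: 595/1024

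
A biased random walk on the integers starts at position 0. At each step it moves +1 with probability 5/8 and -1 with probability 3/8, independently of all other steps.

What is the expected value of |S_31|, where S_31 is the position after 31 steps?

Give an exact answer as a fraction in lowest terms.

Answer: 630737934910892311914096079/77371252455336267181195264

Derivation:
S_31 takes values m ≡ 1 (mod 2) with |m| ≤ 31; P(S_31=m) = C(31,(31+m)/2) · (5/8)^((31+m)/2) · (3/8)^((31-m)/2).
Distribution: P(S=-31)=617673396283947/9903520314283042199192993792, P(S=-29)=31913125474670595/9903520314283042199192993792, P(S=-27)=797828136866764875/9903520314283042199192993792, P(S=-25)=12853897760631211875/9903520314283042199192993792, P(S=-23)=149962140540697471875/9903520314283042199192993792, P(S=-21)=1349659264866277246875/9903520314283042199192993792, P(S=-19)=9747539135145335671875/9903520314283042199192993792, P(S=-17)=58021066280626998046875/9903520314283042199192993792, P(S=-15)=290105331403134990234375/9903520314283042199192993792, P(S=-13)=1235633818939278662109375/9903520314283042199192993792, P(S=-11)=4530657336110688427734375/9903520314283042199192993792, P(S=-9)=14415727887624917724609375/9903520314283042199192993792, P(S=-7)=40043688576735882568359375/9903520314283042199192993792, P(S=-5)=97542318327946380615234375/9903520314283042199192993792, P(S=-3)=209019253559885101318359375/9903520314283042199192993792, P(S=-1)=394814145613116302490234375/9903520314283042199192993792, P(S=1)=658023576021860504150390625/9903520314283042199192993792, P(S=3)=967681729443912506103515625/9903520314283042199192993792, P(S=5)=1254402241871738433837890625/9903520314283042199192993792, P(S=7)=1430458696871280670166015625/9903520314283042199192993792, P(S=9)=1430458696871280670166015625/9903520314283042199192993792, P(S=11)=1248813148062229156494140625/9903520314283042199192993792, P(S=13)=946070566713809967041015625/9903520314283042199192993792, P(S=15)=617002543509006500244140625/9903520314283042199192993792, P(S=17)=342779190838336944580078125/9903520314283042199192993792, P(S=19)=159963622391223907470703125/9903520314283042199192993792, P(S=21)=61524470150470733642578125/9903520314283042199192993792, P(S=23)=18989033997058868408203125/9903520314283042199192993792, P(S=25)=4521198570728302001953125/9903520314283042199192993792, P(S=27)=779516994953155517578125/9903520314283042199192993792, P(S=29)=86612999439239501953125/9903520314283042199192993792, P(S=31)=4656612873077392578125/9903520314283042199192993792
E[|S_31|] = Σ_m |m|·P(S_31=m) = 630737934910892311914096079/77371252455336267181195264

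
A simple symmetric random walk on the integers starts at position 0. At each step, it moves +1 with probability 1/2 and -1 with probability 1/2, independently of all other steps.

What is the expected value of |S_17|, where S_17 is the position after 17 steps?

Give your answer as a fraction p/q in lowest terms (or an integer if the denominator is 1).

Answer: 109395/32768

Derivation:
S_17 takes values m ≡ 1 (mod 2) with |m| ≤ 17; P(S_17=m) = C(17,(17+m)/2)/2^17.
Total paths: 2^17 = 131072
Distribution: P(S=-17)=1/131072, P(S=-15)=17/131072, P(S=-13)=136/131072, P(S=-11)=680/131072, P(S=-9)=2380/131072, P(S=-7)=6188/131072, P(S=-5)=12376/131072, P(S=-3)=19448/131072, P(S=-1)=24310/131072, P(S=1)=24310/131072, P(S=3)=19448/131072, P(S=5)=12376/131072, P(S=7)=6188/131072, P(S=9)=2380/131072, P(S=11)=680/131072, P(S=13)=136/131072, P(S=15)=17/131072, P(S=17)=1/131072
E[|S_17|] = Σ_m |m|·P(S_17=m) = 437580/131072 = 109395/32768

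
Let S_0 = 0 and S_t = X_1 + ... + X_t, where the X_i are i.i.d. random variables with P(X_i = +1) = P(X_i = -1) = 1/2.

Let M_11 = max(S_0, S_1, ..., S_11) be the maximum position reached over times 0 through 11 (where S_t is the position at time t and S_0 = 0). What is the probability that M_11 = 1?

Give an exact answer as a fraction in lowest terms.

Let M_11 = max(S_0,...,S_11). Use the reflection principle: for j ≥ 1, #{paths with M_11 ≥ j} = #{S_11 ≥ j} + #{S_11 ≥ j+1}.
By reflection, #{M_11 ≥ 1} = #{S_11 ≥ 1} + #{S_11 ≥ 2} = 1024 + 562 = 1586.
#{M_11 ≥ 2} = #{S_11 ≥ 2} + #{S_11 ≥ 3} = 562 + 562 = 1124.
#{M_11 = 1} = 1586 - 1124 = 462.
P(M_11 = 1) = 462/2048 = 231/1024

Answer: 231/1024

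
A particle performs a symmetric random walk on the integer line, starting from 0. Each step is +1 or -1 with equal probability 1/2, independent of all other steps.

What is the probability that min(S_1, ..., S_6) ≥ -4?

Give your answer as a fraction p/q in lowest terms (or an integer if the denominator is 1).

Answer: 31/32

Derivation:
Let f(t,s) = #length-t paths at position s with S_1..S_t all ≥ -4.
f(t,s) = f(t-1,s-1) + f(t-1,s+1) for s ≥ -4; f(t,s) = 0 for s < -4.
t=0: f(0,0)=1
t=1: f(1,-1)=1 f(1,1)=1
t=2: f(2,-2)=1 f(2,0)=2 f(2,2)=1
t=3: f(3,-3)=1 f(3,-1)=3 f(3,1)=3 f(3,3)=1
t=4: f(4,-4)=1 f(4,-2)=4 f(4,0)=6 f(4,2)=4 f(4,4)=1
t=5: f(5,-3)=5 f(5,-1)=10 f(5,1)=10 f(5,3)=5 f(5,5)=1
t=6: f(6,-4)=5 f(6,-2)=15 f(6,0)=20 f(6,2)=15 f(6,4)=6 f(6,6)=1
Σ_s f(6,s) = 62
P = 62/64 = 31/32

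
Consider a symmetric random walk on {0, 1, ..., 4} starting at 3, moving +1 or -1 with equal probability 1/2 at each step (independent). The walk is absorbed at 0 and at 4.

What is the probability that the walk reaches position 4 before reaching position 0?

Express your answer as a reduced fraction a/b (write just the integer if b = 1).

Answer: 3/4

Derivation:
Symmetric walk (p = 1/2): the harmonic-function argument gives P(hit 4 before 0 | start at 3) = a/N.
P = 3/4 = 3/4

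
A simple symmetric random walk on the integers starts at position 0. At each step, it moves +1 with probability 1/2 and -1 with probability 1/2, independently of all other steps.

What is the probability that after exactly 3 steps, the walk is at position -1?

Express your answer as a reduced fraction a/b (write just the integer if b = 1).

Answer: 3/8

Derivation:
To reach position -1 after 3 steps: need 1 step of +1 and 2 of -1.
Favorable paths: C(3,1) = 3
Total paths: 2^3 = 8
P = 3/8 = 3/8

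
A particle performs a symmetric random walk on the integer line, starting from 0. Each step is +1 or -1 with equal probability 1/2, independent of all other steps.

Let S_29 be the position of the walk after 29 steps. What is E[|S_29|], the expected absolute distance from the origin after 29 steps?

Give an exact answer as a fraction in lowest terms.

S_29 takes values m ≡ 1 (mod 2) with |m| ≤ 29; P(S_29=m) = C(29,(29+m)/2)/2^29.
Total paths: 2^29 = 536870912
Distribution: P(S=-29)=1/536870912, P(S=-27)=29/536870912, P(S=-25)=406/536870912, P(S=-23)=3654/536870912, P(S=-21)=23751/536870912, P(S=-19)=118755/536870912, P(S=-17)=475020/536870912, P(S=-15)=1560780/536870912, P(S=-13)=4292145/536870912, P(S=-11)=10015005/536870912, P(S=-9)=20030010/536870912, P(S=-7)=34597290/536870912, P(S=-5)=51895935/536870912, P(S=-3)=67863915/536870912, P(S=-1)=77558760/536870912, P(S=1)=77558760/536870912, P(S=3)=67863915/536870912, P(S=5)=51895935/536870912, P(S=7)=34597290/536870912, P(S=9)=20030010/536870912, P(S=11)=10015005/536870912, P(S=13)=4292145/536870912, P(S=15)=1560780/536870912, P(S=17)=475020/536870912, P(S=19)=118755/536870912, P(S=21)=23751/536870912, P(S=23)=3654/536870912, P(S=25)=406/536870912, P(S=27)=29/536870912, P(S=29)=1/536870912
E[|S_29|] = Σ_m |m|·P(S_29=m) = 2326762800/536870912 = 145422675/33554432

Answer: 145422675/33554432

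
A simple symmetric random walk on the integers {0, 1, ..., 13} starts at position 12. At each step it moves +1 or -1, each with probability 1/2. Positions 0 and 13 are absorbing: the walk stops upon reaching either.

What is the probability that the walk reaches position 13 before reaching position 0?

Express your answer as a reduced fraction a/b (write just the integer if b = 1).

Answer: 12/13

Derivation:
Symmetric walk (p = 1/2): the harmonic-function argument gives P(hit 13 before 0 | start at 12) = a/N.
P = 12/13 = 12/13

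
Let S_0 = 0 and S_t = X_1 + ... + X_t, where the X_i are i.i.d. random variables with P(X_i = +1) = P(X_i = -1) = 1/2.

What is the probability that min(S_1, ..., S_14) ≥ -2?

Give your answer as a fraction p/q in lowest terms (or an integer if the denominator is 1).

Answer: 4719/8192

Derivation:
Let f(t,s) = #length-t paths at position s with S_1..S_t all ≥ -2.
f(t,s) = f(t-1,s-1) + f(t-1,s+1) for s ≥ -2; f(t,s) = 0 for s < -2.
t=0: f(0,0)=1
t=1: f(1,-1)=1 f(1,1)=1
t=2: f(2,-2)=1 f(2,0)=2 f(2,2)=1
t=3: f(3,-1)=3 f(3,1)=3 f(3,3)=1
t=4: f(4,-2)=3 f(4,0)=6 f(4,2)=4 f(4,4)=1
t=5: f(5,-1)=9 f(5,1)=10 f(5,3)=5 f(5,5)=1
t=6: f(6,-2)=9 f(6,0)=19 f(6,2)=15 f(6,4)=6 f(6,6)=1
t=7: f(7,-1)=28 f(7,1)=34 f(7,3)=21 f(7,5)=7 f(7,7)=1
t=8: f(8,-2)=28 f(8,0)=62 f(8,2)=55 f(8,4)=28 f(8,6)=8 f(8,8)=1
t=9: f(9,-1)=90 f(9,1)=117 f(9,3)=83 f(9,5)=36 f(9,7)=9 f(9,9)=1
t=10: f(10,-2)=90 f(10,0)=207 f(10,2)=200 f(10,4)=119 f(10,6)=45 f(10,8)=10 f(10,10)=1
t=11: f(11,-1)=297 f(11,1)=407 f(11,3)=319 f(11,5)=164 f(11,7)=55 f(11,9)=11 f(11,11)=1
t=12: f(12,-2)=297 f(12,0)=704 f(12,2)=726 f(12,4)=483 f(12,6)=219 f(12,8)=66 f(12,10)=12 f(12,12)=1
t=13: f(13,-1)=1001 f(13,1)=1430 f(13,3)=1209 f(13,5)=702 f(13,7)=285 f(13,9)=78 f(13,11)=13 f(13,13)=1
t=14: f(14,-2)=1001 f(14,0)=2431 f(14,2)=2639 f(14,4)=1911 f(14,6)=987 f(14,8)=363 f(14,10)=91 f(14,12)=14 f(14,14)=1
Σ_s f(14,s) = 9438
P = 9438/16384 = 4719/8192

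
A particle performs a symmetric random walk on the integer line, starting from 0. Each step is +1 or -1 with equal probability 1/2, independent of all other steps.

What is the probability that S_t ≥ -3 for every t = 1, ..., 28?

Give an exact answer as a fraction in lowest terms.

Answer: 145422675/268435456

Derivation:
Let f(t,s) = #length-t paths at position s with S_1..S_t all ≥ -3.
f(t,s) = f(t-1,s-1) + f(t-1,s+1) for s ≥ -3; f(t,s) = 0 for s < -3.
t=0: f(0,0)=1
t=1: f(1,-1)=1 f(1,1)=1
t=2: f(2,-2)=1 f(2,0)=2 f(2,2)=1
t=3: f(3,-3)=1 f(3,-1)=3 f(3,1)=3 f(3,3)=1
t=4: f(4,-2)=4 f(4,0)=6 f(4,2)=4 f(4,4)=1
t=5: f(5,-3)=4 f(5,-1)=10 f(5,1)=10 f(5,3)=5 f(5,5)=1
t=6: f(6,-2)=14 f(6,0)=20 f(6,2)=15 f(6,4)=6 f(6,6)=1
t=7: f(7,-3)=14 f(7,-1)=34 f(7,1)=35 f(7,3)=21 f(7,5)=7 f(7,7)=1
t=8: f(8,-2)=48 f(8,0)=69 f(8,2)=56 f(8,4)=28 f(8,6)=8 f(8,8)=1
t=9: f(9,-3)=48 f(9,-1)=117 f(9,1)=125 f(9,3)=84 f(9,5)=36 f(9,7)=9 f(9,9)=1
t=10: f(10,-2)=165 f(10,0)=242 f(10,2)=209 f(10,4)=120 f(10,6)=45 f(10,8)=10 f(10,10)=1
t=11: f(11,-3)=165 f(11,-1)=407 f(11,1)=451 f(11,3)=329 f(11,5)=165 f(11,7)=55 f(11,9)=11 f(11,11)=1
t=12: f(12,-2)=572 f(12,0)=858 f(12,2)=780 f(12,4)=494 f(12,6)=220 f(12,8)=66 f(12,10)=12 f(12,12)=1
t=13: f(13,-3)=572 f(13,-1)=1430 f(13,1)=1638 f(13,3)=1274 f(13,5)=714 f(13,7)=286 f(13,9)=78 f(13,11)=13 f(13,13)=1
t=14: f(14,-2)=2002 f(14,0)=3068 f(14,2)=2912 f(14,4)=1988 f(14,6)=1000 f(14,8)=364 f(14,10)=91 f(14,12)=14 f(14,14)=1
t=15: f(15,-3)=2002 f(15,-1)=5070 f(15,1)=5980 f(15,3)=4900 f(15,5)=2988 f(15,7)=1364 f(15,9)=455 f(15,11)=105 f(15,13)=15 f(15,15)=1
t=16: f(16,-2)=7072 f(16,0)=11050 f(16,2)=10880 f(16,4)=7888 f(16,6)=4352 f(16,8)=1819 f(16,10)=560 f(16,12)=120 f(16,14)=16 f(16,16)=1
t=17: f(17,-3)=7072 f(17,-1)=18122 f(17,1)=21930 f(17,3)=18768 f(17,5)=12240 f(17,7)=6171 f(17,9)=2379 f(17,11)=680 f(17,13)=136 f(17,15)=17 f(17,17)=1
t=18: f(18,-2)=25194 f(18,0)=40052 f(18,2)=40698 f(18,4)=31008 f(18,6)=18411 f(18,8)=8550 f(18,10)=3059 f(18,12)=816 f(18,14)=153 f(18,16)=18 f(18,18)=1
t=19: f(19,-3)=25194 f(19,-1)=65246 f(19,1)=80750 f(19,3)=71706 f(19,5)=49419 f(19,7)=26961 f(19,9)=11609 f(19,11)=3875 f(19,13)=969 f(19,15)=171 f(19,17)=19 f(19,19)=1
t=20: f(20,-2)=90440 f(20,0)=145996 f(20,2)=152456 f(20,4)=121125 f(20,6)=76380 f(20,8)=38570 f(20,10)=15484 f(20,12)=4844 f(20,14)=1140 f(20,16)=190 f(20,18)=20 f(20,20)=1
t=21: f(21,-3)=90440 f(21,-1)=236436 f(21,1)=298452 f(21,3)=273581 f(21,5)=197505 f(21,7)=114950 f(21,9)=54054 f(21,11)=20328 f(21,13)=5984 f(21,15)=1330 f(21,17)=210 f(21,19)=21 f(21,21)=1
t=22: f(22,-2)=326876 f(22,0)=534888 f(22,2)=572033 f(22,4)=471086 f(22,6)=312455 f(22,8)=169004 f(22,10)=74382 f(22,12)=26312 f(22,14)=7314 f(22,16)=1540 f(22,18)=231 f(22,20)=22 f(22,22)=1
t=23: f(23,-3)=326876 f(23,-1)=861764 f(23,1)=1106921 f(23,3)=1043119 f(23,5)=783541 f(23,7)=481459 f(23,9)=243386 f(23,11)=100694 f(23,13)=33626 f(23,15)=8854 f(23,17)=1771 f(23,19)=253 f(23,21)=23 f(23,23)=1
t=24: f(24,-2)=1188640 f(24,0)=1968685 f(24,2)=2150040 f(24,4)=1826660 f(24,6)=1265000 f(24,8)=724845 f(24,10)=344080 f(24,12)=134320 f(24,14)=42480 f(24,16)=10625 f(24,18)=2024 f(24,20)=276 f(24,22)=24 f(24,24)=1
t=25: f(25,-3)=1188640 f(25,-1)=3157325 f(25,1)=4118725 f(25,3)=3976700 f(25,5)=3091660 f(25,7)=1989845 f(25,9)=1068925 f(25,11)=478400 f(25,13)=176800 f(25,15)=53105 f(25,17)=12649 f(25,19)=2300 f(25,21)=300 f(25,23)=25 f(25,25)=1
t=26: f(26,-2)=4345965 f(26,0)=7276050 f(26,2)=8095425 f(26,4)=7068360 f(26,6)=5081505 f(26,8)=3058770 f(26,10)=1547325 f(26,12)=655200 f(26,14)=229905 f(26,16)=65754 f(26,18)=14949 f(26,20)=2600 f(26,22)=325 f(26,24)=26 f(26,26)=1
t=27: f(27,-3)=4345965 f(27,-1)=11622015 f(27,1)=15371475 f(27,3)=15163785 f(27,5)=12149865 f(27,7)=8140275 f(27,9)=4606095 f(27,11)=2202525 f(27,13)=885105 f(27,15)=295659 f(27,17)=80703 f(27,19)=17549 f(27,21)=2925 f(27,23)=351 f(27,25)=27 f(27,27)=1
t=28: f(28,-2)=15967980 f(28,0)=26993490 f(28,2)=30535260 f(28,4)=27313650 f(28,6)=20290140 f(28,8)=12746370 f(28,10)=6808620 f(28,12)=3087630 f(28,14)=1180764 f(28,16)=376362 f(28,18)=98252 f(28,20)=20474 f(28,22)=3276 f(28,24)=378 f(28,26)=28 f(28,28)=1
Σ_s f(28,s) = 145422675
P = 145422675/268435456 = 145422675/268435456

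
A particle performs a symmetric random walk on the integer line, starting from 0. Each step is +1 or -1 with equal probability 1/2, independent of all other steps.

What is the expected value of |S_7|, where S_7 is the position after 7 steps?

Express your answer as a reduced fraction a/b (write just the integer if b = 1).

Answer: 35/16

Derivation:
S_7 takes values m ≡ 1 (mod 2) with |m| ≤ 7; P(S_7=m) = C(7,(7+m)/2)/2^7.
Total paths: 2^7 = 128
Distribution: P(S=-7)=1/128, P(S=-5)=7/128, P(S=-3)=21/128, P(S=-1)=35/128, P(S=1)=35/128, P(S=3)=21/128, P(S=5)=7/128, P(S=7)=1/128
E[|S_7|] = Σ_m |m|·P(S_7=m) = 280/128 = 35/16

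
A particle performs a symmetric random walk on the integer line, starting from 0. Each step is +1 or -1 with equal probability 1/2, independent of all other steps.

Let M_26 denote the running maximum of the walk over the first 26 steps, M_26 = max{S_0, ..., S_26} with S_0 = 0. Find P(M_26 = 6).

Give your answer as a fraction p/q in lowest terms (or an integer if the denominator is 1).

Answer: 5311735/67108864

Derivation:
Let M_26 = max(S_0,...,S_26). Use the reflection principle: for j ≥ 1, #{paths with M_26 ≥ j} = #{S_26 ≥ j} + #{S_26 ≥ j+1}.
By reflection, #{M_26 ≥ 6} = #{S_26 ≥ 6} + #{S_26 ≥ 7} = 10970272 + 5658537 = 16628809.
#{M_26 ≥ 7} = #{S_26 ≥ 7} + #{S_26 ≥ 8} = 5658537 + 5658537 = 11317074.
#{M_26 = 6} = 16628809 - 11317074 = 5311735.
P(M_26 = 6) = 5311735/67108864 = 5311735/67108864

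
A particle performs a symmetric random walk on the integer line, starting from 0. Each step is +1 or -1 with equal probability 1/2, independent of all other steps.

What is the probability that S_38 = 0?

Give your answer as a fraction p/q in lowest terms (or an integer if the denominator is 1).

To return to 0 after 38 steps: need exactly 19 steps of +1 and 19 of -1.
Favorable paths: C(38,19) = 35345263800
Total paths: 2^38 = 274877906944
P = 35345263800/274877906944 = 4418157975/34359738368

Answer: 4418157975/34359738368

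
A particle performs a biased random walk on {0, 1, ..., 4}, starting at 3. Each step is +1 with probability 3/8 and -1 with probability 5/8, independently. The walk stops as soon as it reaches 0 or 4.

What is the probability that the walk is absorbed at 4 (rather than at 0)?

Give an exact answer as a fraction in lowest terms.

Answer: 147/272

Derivation:
Biased walk: p = 3/8, q = 5/8, r = q/p = 5/3
Gambler's ruin: P(hit 4 before 0 | start at 3) = (1 - r^a)/(1 - r^N)
r^3 = 125/27; r^4 = 625/81
P = (1 - 125/27) / (1 - 625/81) = -98/27 / -544/81 = 147/272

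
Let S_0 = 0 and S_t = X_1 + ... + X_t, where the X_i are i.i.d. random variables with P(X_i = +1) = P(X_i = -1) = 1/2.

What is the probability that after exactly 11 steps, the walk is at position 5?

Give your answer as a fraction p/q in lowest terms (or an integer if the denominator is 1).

Answer: 165/2048

Derivation:
To reach position 5 after 11 steps: need 8 steps of +1 and 3 of -1.
Favorable paths: C(11,8) = 165
Total paths: 2^11 = 2048
P = 165/2048 = 165/2048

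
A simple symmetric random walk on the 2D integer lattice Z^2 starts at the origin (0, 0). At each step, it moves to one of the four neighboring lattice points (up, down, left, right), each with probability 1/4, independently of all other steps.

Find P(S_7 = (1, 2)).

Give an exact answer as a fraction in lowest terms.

Answer: 735/16384

Derivation:
Let h be the number of horizontal steps (so 7-h are vertical). To end at (1,2) need (h+1)/2 right-steps and ((7-h)+2)/2 up-steps.
Sum over h with 1 ≤ h ≤ 5, h ≡ 1 (mod 2), 7-h ≡ 0 (mod 2):
h=1: C(7,1)·C(1,1)·C(6,4) = 7·1·15 = 105
h=3: C(7,3)·C(3,2)·C(4,3) = 35·3·4 = 420
h=5: C(7,5)·C(5,3)·C(2,2) = 21·10·1 = 210
Total favorable: 735
Total paths: 4^7 = 16384
P = 735/16384 = 735/16384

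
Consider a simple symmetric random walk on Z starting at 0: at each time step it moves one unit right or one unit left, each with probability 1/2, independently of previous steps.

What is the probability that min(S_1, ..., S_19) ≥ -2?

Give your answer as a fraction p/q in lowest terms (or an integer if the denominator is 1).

Answer: 130169/262144

Derivation:
Let f(t,s) = #length-t paths at position s with S_1..S_t all ≥ -2.
f(t,s) = f(t-1,s-1) + f(t-1,s+1) for s ≥ -2; f(t,s) = 0 for s < -2.
t=0: f(0,0)=1
t=1: f(1,-1)=1 f(1,1)=1
t=2: f(2,-2)=1 f(2,0)=2 f(2,2)=1
t=3: f(3,-1)=3 f(3,1)=3 f(3,3)=1
t=4: f(4,-2)=3 f(4,0)=6 f(4,2)=4 f(4,4)=1
t=5: f(5,-1)=9 f(5,1)=10 f(5,3)=5 f(5,5)=1
t=6: f(6,-2)=9 f(6,0)=19 f(6,2)=15 f(6,4)=6 f(6,6)=1
t=7: f(7,-1)=28 f(7,1)=34 f(7,3)=21 f(7,5)=7 f(7,7)=1
t=8: f(8,-2)=28 f(8,0)=62 f(8,2)=55 f(8,4)=28 f(8,6)=8 f(8,8)=1
t=9: f(9,-1)=90 f(9,1)=117 f(9,3)=83 f(9,5)=36 f(9,7)=9 f(9,9)=1
t=10: f(10,-2)=90 f(10,0)=207 f(10,2)=200 f(10,4)=119 f(10,6)=45 f(10,8)=10 f(10,10)=1
t=11: f(11,-1)=297 f(11,1)=407 f(11,3)=319 f(11,5)=164 f(11,7)=55 f(11,9)=11 f(11,11)=1
t=12: f(12,-2)=297 f(12,0)=704 f(12,2)=726 f(12,4)=483 f(12,6)=219 f(12,8)=66 f(12,10)=12 f(12,12)=1
t=13: f(13,-1)=1001 f(13,1)=1430 f(13,3)=1209 f(13,5)=702 f(13,7)=285 f(13,9)=78 f(13,11)=13 f(13,13)=1
t=14: f(14,-2)=1001 f(14,0)=2431 f(14,2)=2639 f(14,4)=1911 f(14,6)=987 f(14,8)=363 f(14,10)=91 f(14,12)=14 f(14,14)=1
t=15: f(15,-1)=3432 f(15,1)=5070 f(15,3)=4550 f(15,5)=2898 f(15,7)=1350 f(15,9)=454 f(15,11)=105 f(15,13)=15 f(15,15)=1
t=16: f(16,-2)=3432 f(16,0)=8502 f(16,2)=9620 f(16,4)=7448 f(16,6)=4248 f(16,8)=1804 f(16,10)=559 f(16,12)=120 f(16,14)=16 f(16,16)=1
t=17: f(17,-1)=11934 f(17,1)=18122 f(17,3)=17068 f(17,5)=11696 f(17,7)=6052 f(17,9)=2363 f(17,11)=679 f(17,13)=136 f(17,15)=17 f(17,17)=1
t=18: f(18,-2)=11934 f(18,0)=30056 f(18,2)=35190 f(18,4)=28764 f(18,6)=17748 f(18,8)=8415 f(18,10)=3042 f(18,12)=815 f(18,14)=153 f(18,16)=18 f(18,18)=1
t=19: f(19,-1)=41990 f(19,1)=65246 f(19,3)=63954 f(19,5)=46512 f(19,7)=26163 f(19,9)=11457 f(19,11)=3857 f(19,13)=968 f(19,15)=171 f(19,17)=19 f(19,19)=1
Σ_s f(19,s) = 260338
P = 260338/524288 = 130169/262144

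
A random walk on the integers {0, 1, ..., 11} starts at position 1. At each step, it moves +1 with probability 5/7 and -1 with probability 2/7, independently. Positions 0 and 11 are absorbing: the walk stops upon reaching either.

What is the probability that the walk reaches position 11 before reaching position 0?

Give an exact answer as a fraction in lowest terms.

Answer: 9765625/16275359

Derivation:
Biased walk: p = 5/7, q = 2/7, r = q/p = 2/5
Gambler's ruin: P(hit 11 before 0 | start at 1) = (1 - r^a)/(1 - r^N)
r^1 = 2/5; r^11 = 2048/48828125
P = (1 - 2/5) / (1 - 2048/48828125) = 3/5 / 48826077/48828125 = 9765625/16275359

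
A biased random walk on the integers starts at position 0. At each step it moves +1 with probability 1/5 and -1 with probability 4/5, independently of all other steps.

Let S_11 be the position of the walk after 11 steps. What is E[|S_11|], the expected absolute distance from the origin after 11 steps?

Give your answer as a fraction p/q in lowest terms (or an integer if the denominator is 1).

S_11 takes values m ≡ 1 (mod 2) with |m| ≤ 11; P(S_11=m) = C(11,(11+m)/2) · (1/5)^((11+m)/2) · (4/5)^((11-m)/2).
Distribution: P(S=-11)=4194304/48828125, P(S=-9)=11534336/48828125, P(S=-7)=2883584/9765625, P(S=-5)=2162688/9765625, P(S=-3)=1081344/9765625, P(S=-1)=1892352/48828125, P(S=1)=473088/48828125, P(S=3)=16896/9765625, P(S=5)=2112/9765625, P(S=7)=176/9765625, P(S=9)=44/48828125, P(S=11)=1/48828125
E[|S_11|] = Σ_m |m|·P(S_11=m) = 64767483/9765625

Answer: 64767483/9765625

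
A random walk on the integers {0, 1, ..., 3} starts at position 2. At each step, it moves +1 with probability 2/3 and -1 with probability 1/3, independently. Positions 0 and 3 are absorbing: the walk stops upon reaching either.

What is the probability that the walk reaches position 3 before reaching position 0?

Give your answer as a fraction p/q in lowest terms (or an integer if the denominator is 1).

Answer: 6/7

Derivation:
Biased walk: p = 2/3, q = 1/3, r = q/p = 1/2
Gambler's ruin: P(hit 3 before 0 | start at 2) = (1 - r^a)/(1 - r^N)
r^2 = 1/4; r^3 = 1/8
P = (1 - 1/4) / (1 - 1/8) = 3/4 / 7/8 = 6/7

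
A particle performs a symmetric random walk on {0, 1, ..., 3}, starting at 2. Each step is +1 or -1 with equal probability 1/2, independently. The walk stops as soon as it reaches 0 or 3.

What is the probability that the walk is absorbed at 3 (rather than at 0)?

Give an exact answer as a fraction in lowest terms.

Answer: 2/3

Derivation:
Symmetric walk (p = 1/2): the harmonic-function argument gives P(hit 3 before 0 | start at 2) = a/N.
P = 2/3 = 2/3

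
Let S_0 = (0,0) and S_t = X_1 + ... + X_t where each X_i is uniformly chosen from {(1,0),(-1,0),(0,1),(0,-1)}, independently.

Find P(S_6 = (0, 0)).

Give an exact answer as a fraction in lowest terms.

Let h be the number of horizontal steps (so 6-h are vertical). To end at (0,0) need (h+0)/2 right-steps and ((6-h)+0)/2 up-steps.
Sum over h with 0 ≤ h ≤ 6, h ≡ 0 (mod 2), 6-h ≡ 0 (mod 2):
h=0: C(6,0)·C(0,0)·C(6,3) = 1·1·20 = 20
h=2: C(6,2)·C(2,1)·C(4,2) = 15·2·6 = 180
h=4: C(6,4)·C(4,2)·C(2,1) = 15·6·2 = 180
h=6: C(6,6)·C(6,3)·C(0,0) = 1·20·1 = 20
Total favorable: 400
Total paths: 4^6 = 4096
P = 400/4096 = 25/256

Answer: 25/256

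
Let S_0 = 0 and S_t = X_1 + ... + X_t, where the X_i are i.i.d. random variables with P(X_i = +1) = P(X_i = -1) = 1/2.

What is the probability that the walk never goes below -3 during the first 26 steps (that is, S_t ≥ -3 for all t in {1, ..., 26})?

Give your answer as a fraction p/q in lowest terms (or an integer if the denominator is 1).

Let f(t,s) = #length-t paths at position s with S_1..S_t all ≥ -3.
f(t,s) = f(t-1,s-1) + f(t-1,s+1) for s ≥ -3; f(t,s) = 0 for s < -3.
t=0: f(0,0)=1
t=1: f(1,-1)=1 f(1,1)=1
t=2: f(2,-2)=1 f(2,0)=2 f(2,2)=1
t=3: f(3,-3)=1 f(3,-1)=3 f(3,1)=3 f(3,3)=1
t=4: f(4,-2)=4 f(4,0)=6 f(4,2)=4 f(4,4)=1
t=5: f(5,-3)=4 f(5,-1)=10 f(5,1)=10 f(5,3)=5 f(5,5)=1
t=6: f(6,-2)=14 f(6,0)=20 f(6,2)=15 f(6,4)=6 f(6,6)=1
t=7: f(7,-3)=14 f(7,-1)=34 f(7,1)=35 f(7,3)=21 f(7,5)=7 f(7,7)=1
t=8: f(8,-2)=48 f(8,0)=69 f(8,2)=56 f(8,4)=28 f(8,6)=8 f(8,8)=1
t=9: f(9,-3)=48 f(9,-1)=117 f(9,1)=125 f(9,3)=84 f(9,5)=36 f(9,7)=9 f(9,9)=1
t=10: f(10,-2)=165 f(10,0)=242 f(10,2)=209 f(10,4)=120 f(10,6)=45 f(10,8)=10 f(10,10)=1
t=11: f(11,-3)=165 f(11,-1)=407 f(11,1)=451 f(11,3)=329 f(11,5)=165 f(11,7)=55 f(11,9)=11 f(11,11)=1
t=12: f(12,-2)=572 f(12,0)=858 f(12,2)=780 f(12,4)=494 f(12,6)=220 f(12,8)=66 f(12,10)=12 f(12,12)=1
t=13: f(13,-3)=572 f(13,-1)=1430 f(13,1)=1638 f(13,3)=1274 f(13,5)=714 f(13,7)=286 f(13,9)=78 f(13,11)=13 f(13,13)=1
t=14: f(14,-2)=2002 f(14,0)=3068 f(14,2)=2912 f(14,4)=1988 f(14,6)=1000 f(14,8)=364 f(14,10)=91 f(14,12)=14 f(14,14)=1
t=15: f(15,-3)=2002 f(15,-1)=5070 f(15,1)=5980 f(15,3)=4900 f(15,5)=2988 f(15,7)=1364 f(15,9)=455 f(15,11)=105 f(15,13)=15 f(15,15)=1
t=16: f(16,-2)=7072 f(16,0)=11050 f(16,2)=10880 f(16,4)=7888 f(16,6)=4352 f(16,8)=1819 f(16,10)=560 f(16,12)=120 f(16,14)=16 f(16,16)=1
t=17: f(17,-3)=7072 f(17,-1)=18122 f(17,1)=21930 f(17,3)=18768 f(17,5)=12240 f(17,7)=6171 f(17,9)=2379 f(17,11)=680 f(17,13)=136 f(17,15)=17 f(17,17)=1
t=18: f(18,-2)=25194 f(18,0)=40052 f(18,2)=40698 f(18,4)=31008 f(18,6)=18411 f(18,8)=8550 f(18,10)=3059 f(18,12)=816 f(18,14)=153 f(18,16)=18 f(18,18)=1
t=19: f(19,-3)=25194 f(19,-1)=65246 f(19,1)=80750 f(19,3)=71706 f(19,5)=49419 f(19,7)=26961 f(19,9)=11609 f(19,11)=3875 f(19,13)=969 f(19,15)=171 f(19,17)=19 f(19,19)=1
t=20: f(20,-2)=90440 f(20,0)=145996 f(20,2)=152456 f(20,4)=121125 f(20,6)=76380 f(20,8)=38570 f(20,10)=15484 f(20,12)=4844 f(20,14)=1140 f(20,16)=190 f(20,18)=20 f(20,20)=1
t=21: f(21,-3)=90440 f(21,-1)=236436 f(21,1)=298452 f(21,3)=273581 f(21,5)=197505 f(21,7)=114950 f(21,9)=54054 f(21,11)=20328 f(21,13)=5984 f(21,15)=1330 f(21,17)=210 f(21,19)=21 f(21,21)=1
t=22: f(22,-2)=326876 f(22,0)=534888 f(22,2)=572033 f(22,4)=471086 f(22,6)=312455 f(22,8)=169004 f(22,10)=74382 f(22,12)=26312 f(22,14)=7314 f(22,16)=1540 f(22,18)=231 f(22,20)=22 f(22,22)=1
t=23: f(23,-3)=326876 f(23,-1)=861764 f(23,1)=1106921 f(23,3)=1043119 f(23,5)=783541 f(23,7)=481459 f(23,9)=243386 f(23,11)=100694 f(23,13)=33626 f(23,15)=8854 f(23,17)=1771 f(23,19)=253 f(23,21)=23 f(23,23)=1
t=24: f(24,-2)=1188640 f(24,0)=1968685 f(24,2)=2150040 f(24,4)=1826660 f(24,6)=1265000 f(24,8)=724845 f(24,10)=344080 f(24,12)=134320 f(24,14)=42480 f(24,16)=10625 f(24,18)=2024 f(24,20)=276 f(24,22)=24 f(24,24)=1
t=25: f(25,-3)=1188640 f(25,-1)=3157325 f(25,1)=4118725 f(25,3)=3976700 f(25,5)=3091660 f(25,7)=1989845 f(25,9)=1068925 f(25,11)=478400 f(25,13)=176800 f(25,15)=53105 f(25,17)=12649 f(25,19)=2300 f(25,21)=300 f(25,23)=25 f(25,25)=1
t=26: f(26,-2)=4345965 f(26,0)=7276050 f(26,2)=8095425 f(26,4)=7068360 f(26,6)=5081505 f(26,8)=3058770 f(26,10)=1547325 f(26,12)=655200 f(26,14)=229905 f(26,16)=65754 f(26,18)=14949 f(26,20)=2600 f(26,22)=325 f(26,24)=26 f(26,26)=1
Σ_s f(26,s) = 37442160
P = 37442160/67108864 = 2340135/4194304

Answer: 2340135/4194304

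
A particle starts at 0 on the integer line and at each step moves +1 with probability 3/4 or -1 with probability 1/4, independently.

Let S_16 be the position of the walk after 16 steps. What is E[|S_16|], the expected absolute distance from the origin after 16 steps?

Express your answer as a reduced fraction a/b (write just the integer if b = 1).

Answer: 1078810739/134217728

Derivation:
S_16 takes values m ≡ 0 (mod 2) with |m| ≤ 16; P(S_16=m) = C(16,(16+m)/2) · (3/4)^((16+m)/2) · (1/4)^((16-m)/2).
Distribution: P(S=-16)=1/4294967296, P(S=-14)=3/268435456, P(S=-12)=135/536870912, P(S=-10)=945/268435456, P(S=-8)=36855/1073741824, P(S=-6)=66339/268435456, P(S=-4)=729729/536870912, P(S=-2)=1563705/268435456, P(S=0)=42220035/2147483648, P(S=2)=14073345/268435456, P(S=4)=59108049/536870912, P(S=6)=48361131/268435456, P(S=8)=241805655/1073741824, P(S=10)=55801305/268435456, P(S=12)=71744535/536870912, P(S=14)=14348907/268435456, P(S=16)=43046721/4294967296
E[|S_16|] = Σ_m |m|·P(S_16=m) = 1078810739/134217728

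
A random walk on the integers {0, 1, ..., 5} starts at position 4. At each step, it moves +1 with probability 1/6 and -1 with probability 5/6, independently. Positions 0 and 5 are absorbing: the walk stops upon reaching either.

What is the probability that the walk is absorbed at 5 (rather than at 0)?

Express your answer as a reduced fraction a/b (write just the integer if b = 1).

Answer: 156/781

Derivation:
Biased walk: p = 1/6, q = 5/6, r = q/p = 5
Gambler's ruin: P(hit 5 before 0 | start at 4) = (1 - r^a)/(1 - r^N)
r^4 = 625; r^5 = 3125
P = (1 - 625) / (1 - 3125) = -624 / -3124 = 156/781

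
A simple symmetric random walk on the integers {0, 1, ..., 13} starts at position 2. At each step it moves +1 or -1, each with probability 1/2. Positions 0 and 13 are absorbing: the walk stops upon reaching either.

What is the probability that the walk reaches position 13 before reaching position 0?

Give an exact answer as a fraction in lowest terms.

Answer: 2/13

Derivation:
Symmetric walk (p = 1/2): the harmonic-function argument gives P(hit 13 before 0 | start at 2) = a/N.
P = 2/13 = 2/13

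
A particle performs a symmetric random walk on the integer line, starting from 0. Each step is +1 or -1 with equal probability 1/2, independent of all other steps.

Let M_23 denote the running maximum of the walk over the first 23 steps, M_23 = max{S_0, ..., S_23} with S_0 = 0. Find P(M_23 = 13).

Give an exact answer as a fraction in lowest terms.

Answer: 33649/8388608

Derivation:
Let M_23 = max(S_0,...,S_23). Use the reflection principle: for j ≥ 1, #{paths with M_23 ≥ j} = #{S_23 ≥ j} + #{S_23 ≥ j+1}.
By reflection, #{M_23 ≥ 13} = #{S_23 ≥ 13} + #{S_23 ≥ 14} = 44552 + 10903 = 55455.
#{M_23 ≥ 14} = #{S_23 ≥ 14} + #{S_23 ≥ 15} = 10903 + 10903 = 21806.
#{M_23 = 13} = 55455 - 21806 = 33649.
P(M_23 = 13) = 33649/8388608 = 33649/8388608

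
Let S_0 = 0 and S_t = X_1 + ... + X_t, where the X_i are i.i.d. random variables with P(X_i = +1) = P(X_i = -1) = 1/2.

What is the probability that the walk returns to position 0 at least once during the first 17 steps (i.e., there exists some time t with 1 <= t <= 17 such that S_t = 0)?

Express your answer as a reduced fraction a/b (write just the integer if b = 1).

Answer: 26333/32768

Derivation:
Count via complement. Let g(t,s) = #length-t paths at position s with S_1..S_t all ≠ 0.
g(t,s) = g(t-1,s-1) + g(t-1,s+1) for s ≠ 0; g(t,0) = 0.
t=0: g(0,0)=1
t=1: g(1,-1)=1 g(1,1)=1
t=2: g(2,-2)=1 g(2,2)=1
t=3: g(3,-3)=1 g(3,-1)=1 g(3,1)=1 g(3,3)=1
t=4: g(4,-4)=1 g(4,-2)=2 g(4,2)=2 g(4,4)=1
t=5: g(5,-5)=1 g(5,-3)=3 g(5,-1)=2 g(5,1)=2 g(5,3)=3 g(5,5)=1
t=6: g(6,-6)=1 g(6,-4)=4 g(6,-2)=5 g(6,2)=5 g(6,4)=4 g(6,6)=1
t=7: g(7,-7)=1 g(7,-5)=5 g(7,-3)=9 g(7,-1)=5 g(7,1)=5 g(7,3)=9 g(7,5)=5 g(7,7)=1
t=8: g(8,-8)=1 g(8,-6)=6 g(8,-4)=14 g(8,-2)=14 g(8,2)=14 g(8,4)=14 g(8,6)=6 g(8,8)=1
t=9: g(9,-9)=1 g(9,-7)=7 g(9,-5)=20 g(9,-3)=28 g(9,-1)=14 g(9,1)=14 g(9,3)=28 g(9,5)=20 g(9,7)=7 g(9,9)=1
t=10: g(10,-10)=1 g(10,-8)=8 g(10,-6)=27 g(10,-4)=48 g(10,-2)=42 g(10,2)=42 g(10,4)=48 g(10,6)=27 g(10,8)=8 g(10,10)=1
t=11: g(11,-11)=1 g(11,-9)=9 g(11,-7)=35 g(11,-5)=75 g(11,-3)=90 g(11,-1)=42 g(11,1)=42 g(11,3)=90 g(11,5)=75 g(11,7)=35 g(11,9)=9 g(11,11)=1
t=12: g(12,-12)=1 g(12,-10)=10 g(12,-8)=44 g(12,-6)=110 g(12,-4)=165 g(12,-2)=132 g(12,2)=132 g(12,4)=165 g(12,6)=110 g(12,8)=44 g(12,10)=10 g(12,12)=1
t=13: g(13,-13)=1 g(13,-11)=11 g(13,-9)=54 g(13,-7)=154 g(13,-5)=275 g(13,-3)=297 g(13,-1)=132 g(13,1)=132 g(13,3)=297 g(13,5)=275 g(13,7)=154 g(13,9)=54 g(13,11)=11 g(13,13)=1
t=14: g(14,-14)=1 g(14,-12)=12 g(14,-10)=65 g(14,-8)=208 g(14,-6)=429 g(14,-4)=572 g(14,-2)=429 g(14,2)=429 g(14,4)=572 g(14,6)=429 g(14,8)=208 g(14,10)=65 g(14,12)=12 g(14,14)=1
t=15: g(15,-15)=1 g(15,-13)=13 g(15,-11)=77 g(15,-9)=273 g(15,-7)=637 g(15,-5)=1001 g(15,-3)=1001 g(15,-1)=429 g(15,1)=429 g(15,3)=1001 g(15,5)=1001 g(15,7)=637 g(15,9)=273 g(15,11)=77 g(15,13)=13 g(15,15)=1
t=16: g(16,-16)=1 g(16,-14)=14 g(16,-12)=90 g(16,-10)=350 g(16,-8)=910 g(16,-6)=1638 g(16,-4)=2002 g(16,-2)=1430 g(16,2)=1430 g(16,4)=2002 g(16,6)=1638 g(16,8)=910 g(16,10)=350 g(16,12)=90 g(16,14)=14 g(16,16)=1
t=17: g(17,-17)=1 g(17,-15)=15 g(17,-13)=104 g(17,-11)=440 g(17,-9)=1260 g(17,-7)=2548 g(17,-5)=3640 g(17,-3)=3432 g(17,-1)=1430 g(17,1)=1430 g(17,3)=3432 g(17,5)=3640 g(17,7)=2548 g(17,9)=1260 g(17,11)=440 g(17,13)=104 g(17,15)=15 g(17,17)=1
Paths never hitting 0: Σ_s g(17,s) = 25740
Paths hitting 0: 2^17 - 25740 = 105332
P = 105332/131072 = 26333/32768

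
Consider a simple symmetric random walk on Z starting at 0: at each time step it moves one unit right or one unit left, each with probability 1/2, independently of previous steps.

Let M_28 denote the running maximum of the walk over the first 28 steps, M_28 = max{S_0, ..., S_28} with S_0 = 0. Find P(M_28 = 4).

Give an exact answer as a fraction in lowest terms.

Let M_28 = max(S_0,...,S_28). Use the reflection principle: for j ≥ 1, #{paths with M_28 ≥ j} = #{S_28 ≥ j} + #{S_28 ≥ j+1}.
By reflection, #{M_28 ≥ 4} = #{S_28 ≥ 4} + #{S_28 ≥ 5} = 76717268 + 46295513 = 123012781.
#{M_28 ≥ 5} = #{S_28 ≥ 5} + #{S_28 ≥ 6} = 46295513 + 46295513 = 92591026.
#{M_28 = 4} = 123012781 - 92591026 = 30421755.
P(M_28 = 4) = 30421755/268435456 = 30421755/268435456

Answer: 30421755/268435456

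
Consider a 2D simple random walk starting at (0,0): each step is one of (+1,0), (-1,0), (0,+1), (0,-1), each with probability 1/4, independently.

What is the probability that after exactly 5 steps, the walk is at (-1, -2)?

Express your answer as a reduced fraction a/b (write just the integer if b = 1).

Answer: 25/512

Derivation:
Let h be the number of horizontal steps (so 5-h are vertical). To end at (-1,-2) need (h-1)/2 right-steps and ((5-h)-2)/2 up-steps.
Sum over h with 1 ≤ h ≤ 3, h ≡ 1 (mod 2), 5-h ≡ 0 (mod 2):
h=1: C(5,1)·C(1,0)·C(4,1) = 5·1·4 = 20
h=3: C(5,3)·C(3,1)·C(2,0) = 10·3·1 = 30
Total favorable: 50
Total paths: 4^5 = 1024
P = 50/1024 = 25/512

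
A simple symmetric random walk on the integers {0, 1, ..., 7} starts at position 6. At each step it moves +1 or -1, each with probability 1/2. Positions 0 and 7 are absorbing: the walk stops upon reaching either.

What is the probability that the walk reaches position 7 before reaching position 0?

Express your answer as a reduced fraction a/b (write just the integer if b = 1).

Symmetric walk (p = 1/2): the harmonic-function argument gives P(hit 7 before 0 | start at 6) = a/N.
P = 6/7 = 6/7

Answer: 6/7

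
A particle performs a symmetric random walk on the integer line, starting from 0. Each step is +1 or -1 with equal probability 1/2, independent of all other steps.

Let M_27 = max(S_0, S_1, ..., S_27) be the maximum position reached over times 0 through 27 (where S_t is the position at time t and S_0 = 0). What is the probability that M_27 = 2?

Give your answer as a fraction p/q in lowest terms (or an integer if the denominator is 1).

Let M_27 = max(S_0,...,S_27). Use the reflection principle: for j ≥ 1, #{paths with M_27 ≥ j} = #{S_27 ≥ j} + #{S_27 ≥ j+1}.
By reflection, #{M_27 ≥ 2} = #{S_27 ≥ 2} + #{S_27 ≥ 3} = 47050564 + 47050564 = 94101128.
#{M_27 ≥ 3} = #{S_27 ≥ 3} + #{S_27 ≥ 4} = 47050564 + 29666704 = 76717268.
#{M_27 = 2} = 94101128 - 76717268 = 17383860.
P(M_27 = 2) = 17383860/134217728 = 4345965/33554432

Answer: 4345965/33554432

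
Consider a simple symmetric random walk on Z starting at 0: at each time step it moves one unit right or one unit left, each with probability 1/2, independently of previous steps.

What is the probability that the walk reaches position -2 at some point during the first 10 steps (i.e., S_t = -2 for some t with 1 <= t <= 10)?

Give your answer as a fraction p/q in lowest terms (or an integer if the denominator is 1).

Count via complement. Let g(t,s) = #length-t paths at position s with S_1..S_t all ≠ -2.
g(t,s) = g(t-1,s-1) + g(t-1,s+1) for s ≠ -2; g(t,-2) = 0.
t=0: g(0,0)=1
t=1: g(1,-1)=1 g(1,1)=1
t=2: g(2,0)=2 g(2,2)=1
t=3: g(3,-1)=2 g(3,1)=3 g(3,3)=1
t=4: g(4,0)=5 g(4,2)=4 g(4,4)=1
t=5: g(5,-1)=5 g(5,1)=9 g(5,3)=5 g(5,5)=1
t=6: g(6,0)=14 g(6,2)=14 g(6,4)=6 g(6,6)=1
t=7: g(7,-1)=14 g(7,1)=28 g(7,3)=20 g(7,5)=7 g(7,7)=1
t=8: g(8,0)=42 g(8,2)=48 g(8,4)=27 g(8,6)=8 g(8,8)=1
t=9: g(9,-1)=42 g(9,1)=90 g(9,3)=75 g(9,5)=35 g(9,7)=9 g(9,9)=1
t=10: g(10,0)=132 g(10,2)=165 g(10,4)=110 g(10,6)=44 g(10,8)=10 g(10,10)=1
Paths never hitting -2: Σ_s g(10,s) = 462
Paths hitting -2: 2^10 - 462 = 562
P = 562/1024 = 281/512

Answer: 281/512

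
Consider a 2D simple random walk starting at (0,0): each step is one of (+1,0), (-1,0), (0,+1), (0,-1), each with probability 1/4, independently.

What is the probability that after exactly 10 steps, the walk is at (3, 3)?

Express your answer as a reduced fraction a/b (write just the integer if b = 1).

Answer: 2835/262144

Derivation:
Let h be the number of horizontal steps (so 10-h are vertical). To end at (3,3) need (h+3)/2 right-steps and ((10-h)+3)/2 up-steps.
Sum over h with 3 ≤ h ≤ 7, h ≡ 1 (mod 2), 10-h ≡ 1 (mod 2):
h=3: C(10,3)·C(3,3)·C(7,5) = 120·1·21 = 2520
h=5: C(10,5)·C(5,4)·C(5,4) = 252·5·5 = 6300
h=7: C(10,7)·C(7,5)·C(3,3) = 120·21·1 = 2520
Total favorable: 11340
Total paths: 4^10 = 1048576
P = 11340/1048576 = 2835/262144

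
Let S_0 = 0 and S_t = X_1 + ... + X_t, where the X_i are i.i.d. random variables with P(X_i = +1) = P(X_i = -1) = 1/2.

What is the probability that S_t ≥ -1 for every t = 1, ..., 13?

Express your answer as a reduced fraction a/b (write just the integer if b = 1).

Answer: 429/1024

Derivation:
Let f(t,s) = #length-t paths at position s with S_1..S_t all ≥ -1.
f(t,s) = f(t-1,s-1) + f(t-1,s+1) for s ≥ -1; f(t,s) = 0 for s < -1.
t=0: f(0,0)=1
t=1: f(1,-1)=1 f(1,1)=1
t=2: f(2,0)=2 f(2,2)=1
t=3: f(3,-1)=2 f(3,1)=3 f(3,3)=1
t=4: f(4,0)=5 f(4,2)=4 f(4,4)=1
t=5: f(5,-1)=5 f(5,1)=9 f(5,3)=5 f(5,5)=1
t=6: f(6,0)=14 f(6,2)=14 f(6,4)=6 f(6,6)=1
t=7: f(7,-1)=14 f(7,1)=28 f(7,3)=20 f(7,5)=7 f(7,7)=1
t=8: f(8,0)=42 f(8,2)=48 f(8,4)=27 f(8,6)=8 f(8,8)=1
t=9: f(9,-1)=42 f(9,1)=90 f(9,3)=75 f(9,5)=35 f(9,7)=9 f(9,9)=1
t=10: f(10,0)=132 f(10,2)=165 f(10,4)=110 f(10,6)=44 f(10,8)=10 f(10,10)=1
t=11: f(11,-1)=132 f(11,1)=297 f(11,3)=275 f(11,5)=154 f(11,7)=54 f(11,9)=11 f(11,11)=1
t=12: f(12,0)=429 f(12,2)=572 f(12,4)=429 f(12,6)=208 f(12,8)=65 f(12,10)=12 f(12,12)=1
t=13: f(13,-1)=429 f(13,1)=1001 f(13,3)=1001 f(13,5)=637 f(13,7)=273 f(13,9)=77 f(13,11)=13 f(13,13)=1
Σ_s f(13,s) = 3432
P = 3432/8192 = 429/1024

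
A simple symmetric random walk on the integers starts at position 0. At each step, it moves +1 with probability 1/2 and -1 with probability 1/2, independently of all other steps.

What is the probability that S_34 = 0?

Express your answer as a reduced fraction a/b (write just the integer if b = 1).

To return to 0 after 34 steps: need exactly 17 steps of +1 and 17 of -1.
Favorable paths: C(34,17) = 2333606220
Total paths: 2^34 = 17179869184
P = 2333606220/17179869184 = 583401555/4294967296

Answer: 583401555/4294967296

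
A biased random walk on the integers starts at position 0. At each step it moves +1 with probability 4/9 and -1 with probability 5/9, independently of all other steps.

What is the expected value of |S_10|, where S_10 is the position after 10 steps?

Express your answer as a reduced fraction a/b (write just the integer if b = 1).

Answer: 9106107610/3486784401

Derivation:
S_10 takes values m ≡ 0 (mod 2) with |m| ≤ 10; P(S_10=m) = C(10,(10+m)/2) · (4/9)^((10+m)/2) · (5/9)^((10-m)/2).
Distribution: P(S=-10)=9765625/3486784401, P(S=-8)=78125000/3486784401, P(S=-6)=31250000/387420489, P(S=-4)=200000000/1162261467, P(S=-2)=280000000/1162261467, P(S=0)=89600000/387420489, P(S=2)=179200000/1162261467, P(S=4)=81920000/1162261467, P(S=6)=8192000/387420489, P(S=8)=13107200/3486784401, P(S=10)=1048576/3486784401
E[|S_10|] = Σ_m |m|·P(S_10=m) = 9106107610/3486784401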